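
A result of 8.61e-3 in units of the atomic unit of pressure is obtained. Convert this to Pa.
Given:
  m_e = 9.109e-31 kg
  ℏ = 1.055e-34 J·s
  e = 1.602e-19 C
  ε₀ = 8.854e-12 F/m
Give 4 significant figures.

2.522e11 Pa

One atomic unit of pressure: P_au = E_h/a₀³ = m_e⁴e¹⁰/((4πε₀)⁵ℏ⁸) = 2.929e13 Pa.
8.61e-3 × 2.929e13 Pa = 2.522e11 Pa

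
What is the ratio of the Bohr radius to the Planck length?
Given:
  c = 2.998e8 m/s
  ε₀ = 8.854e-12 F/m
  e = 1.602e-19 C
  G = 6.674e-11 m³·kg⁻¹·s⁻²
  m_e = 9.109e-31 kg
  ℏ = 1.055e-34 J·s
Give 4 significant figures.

3.277e24

Bohr radius: a₀ = 4πε₀ℏ²/(m_e e²) = 5.297e-11 m
Planck length: ℓ_P = √(ℏG/c³) = 1.616e-35 m
ratio = 5.297e-11 / 1.616e-35 = 3.277e24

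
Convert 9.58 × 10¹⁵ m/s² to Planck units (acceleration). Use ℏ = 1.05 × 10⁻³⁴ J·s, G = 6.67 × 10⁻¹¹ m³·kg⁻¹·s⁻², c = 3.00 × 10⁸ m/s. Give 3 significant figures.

Planck acceleration: a_P = √(c⁷/(ℏG)) = 5.59 × 10⁵¹ m/s².
9.58 × 10¹⁵ / 5.59 × 10⁵¹ = 1.71 × 10⁻³⁶

1.71 × 10⁻³⁶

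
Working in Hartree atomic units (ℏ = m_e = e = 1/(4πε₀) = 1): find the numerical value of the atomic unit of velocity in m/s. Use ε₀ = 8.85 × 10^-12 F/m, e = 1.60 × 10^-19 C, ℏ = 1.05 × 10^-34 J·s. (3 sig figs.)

2.19 × 10^6 m/s

Dimensional analysis gives v_au = e²/(4πε₀ℏ).
  = 2.56 × 10^-38 / 1.17 × 10^-44
  = 2.19 × 10^6 m/s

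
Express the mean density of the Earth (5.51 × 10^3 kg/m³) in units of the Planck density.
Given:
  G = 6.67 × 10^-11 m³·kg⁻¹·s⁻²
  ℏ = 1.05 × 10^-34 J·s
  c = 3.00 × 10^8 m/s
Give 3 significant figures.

1.06 × 10^-93

Planck density: ρ_P = c⁵/(ℏG²) = 5.20 × 10^96 kg/m³.
5.51 × 10^3 / 5.20 × 10^96 = 1.06 × 10^-93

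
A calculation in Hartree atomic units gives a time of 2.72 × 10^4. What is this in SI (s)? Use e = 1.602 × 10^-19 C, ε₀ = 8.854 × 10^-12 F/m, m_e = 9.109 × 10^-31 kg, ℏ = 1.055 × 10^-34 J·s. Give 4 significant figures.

One atomic unit of time: τ_au = (4πε₀)²ℏ³/(m_e e⁴) = 2.423 × 10^-17 s.
2.72 × 10^4 × 2.423 × 10^-17 s = 6.590 × 10^-13 s

6.590 × 10^-13 s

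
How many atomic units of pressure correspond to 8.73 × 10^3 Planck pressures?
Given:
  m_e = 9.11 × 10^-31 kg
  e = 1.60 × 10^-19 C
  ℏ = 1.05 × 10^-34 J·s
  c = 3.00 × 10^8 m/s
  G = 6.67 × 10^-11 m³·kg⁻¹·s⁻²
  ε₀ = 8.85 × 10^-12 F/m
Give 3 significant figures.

1.36 × 10^104

Planck pressure: p_P = c⁷/(ℏG²) = 4.68 × 10^113 Pa
atomic unit of pressure: P_au = E_h/a₀³ = m_e⁴e¹⁰/((4πε₀)⁵ℏ⁸) = 3.01 × 10^13 Pa
8.73 × 10^3 × 4.68 × 10^113 / 3.01 × 10^13 = 1.36 × 10^104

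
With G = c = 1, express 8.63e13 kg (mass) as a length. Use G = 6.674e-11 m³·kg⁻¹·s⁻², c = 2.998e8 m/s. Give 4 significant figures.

6.408e-14 m

In G = c = 1 units mass has dimensions of length; the conversion factor is G/c².
8.63e13 kg × (G/c²) = 6.408e-14 m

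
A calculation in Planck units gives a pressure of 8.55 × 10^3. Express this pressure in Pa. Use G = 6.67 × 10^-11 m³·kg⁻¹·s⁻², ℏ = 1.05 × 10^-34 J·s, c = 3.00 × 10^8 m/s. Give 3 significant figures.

4.00 × 10^117 Pa

One Planck pressure: p_P = c⁷/(ℏG²) = 4.68 × 10^113 Pa.
8.55 × 10^3 × 4.68 × 10^113 Pa = 4.00 × 10^117 Pa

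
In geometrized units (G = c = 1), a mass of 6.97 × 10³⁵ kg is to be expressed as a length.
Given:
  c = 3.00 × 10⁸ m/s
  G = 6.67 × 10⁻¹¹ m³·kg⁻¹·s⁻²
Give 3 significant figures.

5.17 × 10⁸ m

In G = c = 1 units mass has dimensions of length; the conversion factor is G/c².
6.97 × 10³⁵ kg × (G/c²) = 5.17 × 10⁸ m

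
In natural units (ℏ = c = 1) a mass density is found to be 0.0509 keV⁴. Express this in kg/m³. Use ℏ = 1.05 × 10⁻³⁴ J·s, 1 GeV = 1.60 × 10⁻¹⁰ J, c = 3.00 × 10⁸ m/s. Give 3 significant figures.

Mass density is [E]/(c²[L]³) = [E]⁴/(ℏ³c⁵).
1 GeV⁴ → 1/(ℏ³c⁵) × (1 GeV in J)⁴ = 2.33 × 10²⁰ kg/m³.
Convert the energy scale: 0.0509 keV⁴ = 5.09 × 10⁻²⁶ GeV⁴.
Result: 5.09 × 10⁻²⁶ × 2.33 × 10²⁰ = 1.19 × 10⁻⁵ kg/m³.

1.19 × 10⁻⁵ kg/m³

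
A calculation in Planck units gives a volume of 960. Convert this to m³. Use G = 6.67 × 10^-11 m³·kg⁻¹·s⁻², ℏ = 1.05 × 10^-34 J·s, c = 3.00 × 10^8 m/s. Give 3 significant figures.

4.01 × 10^-102 m³

One Planck volume: V_P = (ℏG/c³)^(3/2) = 4.18 × 10^-105 m³.
960 × 4.18 × 10^-105 m³ = 4.01 × 10^-102 m³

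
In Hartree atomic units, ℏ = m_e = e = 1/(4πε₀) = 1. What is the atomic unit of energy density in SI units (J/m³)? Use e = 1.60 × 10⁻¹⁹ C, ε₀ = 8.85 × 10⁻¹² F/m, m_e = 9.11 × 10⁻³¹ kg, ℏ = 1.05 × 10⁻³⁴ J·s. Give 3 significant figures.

3.01 × 10¹³ J/m³

Dimensional analysis gives u_au = E_h/a₀³ = m_e⁴e¹⁰/((4πε₀)⁵ℏ⁸).
E_h = 4.38 × 10⁻¹⁸ J
a₀ = 5.26 × 10⁻¹¹ m
E_h/a₀³ = 3.01 × 10¹³ J/m³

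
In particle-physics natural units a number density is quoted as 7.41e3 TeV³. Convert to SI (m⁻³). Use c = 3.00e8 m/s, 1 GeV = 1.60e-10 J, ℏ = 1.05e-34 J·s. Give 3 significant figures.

9.71e59 m⁻³

Number density is [L]⁻³ = [E]³/(ℏc)³.
1 GeV³ → 1/(ℏc)³ × (1 GeV in J)³ = 1.31e47 m⁻³.
Convert the energy scale: 7.41e3 TeV³ = 7.41e12 GeV³.
Result: 7.41e12 × 1.31e47 = 9.71e59 m⁻³.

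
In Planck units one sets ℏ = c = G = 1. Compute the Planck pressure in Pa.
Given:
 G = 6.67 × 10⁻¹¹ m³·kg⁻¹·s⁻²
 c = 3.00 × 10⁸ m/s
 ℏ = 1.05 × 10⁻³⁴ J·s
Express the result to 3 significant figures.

4.68 × 10¹¹³ Pa

p_P = c⁷/(ℏG²)
  = 2.19 × 10⁵⁹ / 4.67 × 10⁻⁵⁵
  = 4.68 × 10¹¹³ Pa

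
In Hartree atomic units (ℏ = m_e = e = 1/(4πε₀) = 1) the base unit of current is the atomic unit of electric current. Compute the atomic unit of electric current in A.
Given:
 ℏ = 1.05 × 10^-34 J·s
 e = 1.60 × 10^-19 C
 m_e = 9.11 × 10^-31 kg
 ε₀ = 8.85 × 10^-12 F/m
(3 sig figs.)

6.67 × 10^-3 A

I_au = e E_h/ℏ = m_e e⁵/((4πε₀)²ℏ³)
E_h = 4.38 × 10^-18 J
e·E_h/ℏ = 6.67 × 10^-3 A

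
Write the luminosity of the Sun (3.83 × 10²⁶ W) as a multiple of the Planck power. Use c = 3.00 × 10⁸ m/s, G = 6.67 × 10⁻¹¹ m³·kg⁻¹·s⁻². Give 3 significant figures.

Planck power: P_P = c⁵/G = 3.64 × 10⁵² W.
3.83 × 10²⁶ / 3.64 × 10⁵² = 1.05 × 10⁻²⁶

1.05 × 10⁻²⁶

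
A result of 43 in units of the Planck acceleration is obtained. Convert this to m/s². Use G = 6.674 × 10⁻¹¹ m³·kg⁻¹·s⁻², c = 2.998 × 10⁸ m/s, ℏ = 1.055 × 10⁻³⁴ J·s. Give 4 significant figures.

2.391 × 10⁵³ m/s²

One Planck acceleration: a_P = √(c⁷/(ℏG)) = 5.560 × 10⁵¹ m/s².
43 × 5.560 × 10⁵¹ m/s² = 2.391 × 10⁵³ m/s²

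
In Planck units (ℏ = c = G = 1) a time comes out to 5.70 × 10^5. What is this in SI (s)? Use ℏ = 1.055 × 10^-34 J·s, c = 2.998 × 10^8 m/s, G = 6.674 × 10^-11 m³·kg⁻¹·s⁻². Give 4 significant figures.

One Planck time: t_P = √(ℏG/c⁵) = 5.392 × 10^-44 s.
5.70 × 10^5 × 5.392 × 10^-44 s = 3.073 × 10^-38 s

3.073 × 10^-38 s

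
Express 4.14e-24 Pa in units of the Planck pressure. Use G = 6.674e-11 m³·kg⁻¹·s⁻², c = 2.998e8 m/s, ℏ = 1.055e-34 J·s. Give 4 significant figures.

Planck pressure: p_P = c⁷/(ℏG²) = 4.632e113 Pa.
4.14e-24 / 4.632e113 = 8.937e-138

8.937e-138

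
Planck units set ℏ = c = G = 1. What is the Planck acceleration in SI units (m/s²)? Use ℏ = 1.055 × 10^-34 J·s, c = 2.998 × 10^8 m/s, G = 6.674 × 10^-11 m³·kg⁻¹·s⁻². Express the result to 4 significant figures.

5.560 × 10^51 m/s²

The unique combination of the constants set to 1 with dimensions of acceleration is a_P = √(c⁷/(ℏG)).
  = √(3.092 × 10^103)
  = 5.560 × 10^51 m/s²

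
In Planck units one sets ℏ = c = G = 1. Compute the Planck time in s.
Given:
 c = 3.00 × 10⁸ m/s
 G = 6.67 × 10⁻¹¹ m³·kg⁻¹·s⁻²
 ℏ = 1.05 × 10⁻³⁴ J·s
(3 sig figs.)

t_P = √(ℏG/c⁵)
  = √(2.88 × 10⁻⁸⁷)
  = 5.37 × 10⁻⁴⁴ s

5.37 × 10⁻⁴⁴ s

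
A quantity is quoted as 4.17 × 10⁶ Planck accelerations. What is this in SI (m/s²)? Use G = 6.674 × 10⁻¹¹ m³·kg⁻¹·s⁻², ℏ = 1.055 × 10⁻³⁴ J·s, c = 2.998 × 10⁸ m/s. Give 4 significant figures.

One Planck acceleration: a_P = √(c⁷/(ℏG)) = 5.560 × 10⁵¹ m/s².
4.17 × 10⁶ × 5.560 × 10⁵¹ m/s² = 2.319 × 10⁵⁸ m/s²

2.319 × 10⁵⁸ m/s²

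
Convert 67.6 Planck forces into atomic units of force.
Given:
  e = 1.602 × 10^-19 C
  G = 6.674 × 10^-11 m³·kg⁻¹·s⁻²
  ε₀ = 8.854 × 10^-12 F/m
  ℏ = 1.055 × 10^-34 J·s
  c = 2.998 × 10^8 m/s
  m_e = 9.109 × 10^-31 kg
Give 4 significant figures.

Planck force: F_P = c⁴/G = 1.210 × 10^44 N
atomic unit of force: F_au = E_h/a₀ = m_e²e⁶/((4πε₀)³ℏ⁴) = 8.220 × 10^-8 N
67.6 × 1.210 × 10^44 / 8.220 × 10^-8 = 9.955 × 10^52

9.955 × 10^52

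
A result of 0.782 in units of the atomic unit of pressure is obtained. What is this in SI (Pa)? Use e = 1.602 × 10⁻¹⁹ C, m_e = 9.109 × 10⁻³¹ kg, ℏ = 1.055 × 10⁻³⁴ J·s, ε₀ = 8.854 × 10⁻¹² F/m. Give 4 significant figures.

One atomic unit of pressure: P_au = E_h/a₀³ = m_e⁴e¹⁰/((4πε₀)⁵ℏ⁸) = 2.929 × 10¹³ Pa.
0.782 × 2.929 × 10¹³ Pa = 2.291 × 10¹³ Pa

2.291 × 10¹³ Pa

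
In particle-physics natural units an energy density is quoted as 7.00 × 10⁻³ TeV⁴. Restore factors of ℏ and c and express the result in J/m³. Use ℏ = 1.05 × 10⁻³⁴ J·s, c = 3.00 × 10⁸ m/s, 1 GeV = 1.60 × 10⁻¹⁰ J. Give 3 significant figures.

1.47 × 10⁴⁷ J/m³

[E]/[L]³ = [E]⁴/(ℏc)³; restore (ℏc)⁻³.
1 GeV⁴ → 1/(ℏc)³ × (1 GeV in J)⁴ = 2.10 × 10³⁷ J/m³.
Convert the energy scale: 7.00 × 10⁻³ TeV⁴ = 7.00 × 10⁹ GeV⁴.
Result: 7.00 × 10⁹ × 2.10 × 10³⁷ = 1.47 × 10⁴⁷ J/m³.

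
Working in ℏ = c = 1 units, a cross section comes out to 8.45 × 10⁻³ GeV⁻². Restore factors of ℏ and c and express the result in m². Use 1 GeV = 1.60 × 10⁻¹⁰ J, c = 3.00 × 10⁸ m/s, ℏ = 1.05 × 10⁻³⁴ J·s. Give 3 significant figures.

Area is [L]² = [E]⁻²·(ℏc)²; restore (ℏc)².
1 GeV⁻² → (ℏc)² × (1 GeV in J)⁻² = 3.88 × 10⁻³² m².
Result: 8.45 × 10⁻³ × 3.88 × 10⁻³² = 3.28 × 10⁻³⁴ m².

3.28 × 10⁻³⁴ m²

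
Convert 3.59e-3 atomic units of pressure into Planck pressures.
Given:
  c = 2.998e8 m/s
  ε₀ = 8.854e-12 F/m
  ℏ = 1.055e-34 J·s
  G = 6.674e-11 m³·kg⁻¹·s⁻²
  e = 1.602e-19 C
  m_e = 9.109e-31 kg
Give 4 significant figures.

atomic unit of pressure: P_au = E_h/a₀³ = m_e⁴e¹⁰/((4πε₀)⁵ℏ⁸) = 2.929e13 Pa
Planck pressure: p_P = c⁷/(ℏG²) = 4.632e113 Pa
3.59e-3 × 2.929e13 / 4.632e113 = 2.270e-103

2.270e-103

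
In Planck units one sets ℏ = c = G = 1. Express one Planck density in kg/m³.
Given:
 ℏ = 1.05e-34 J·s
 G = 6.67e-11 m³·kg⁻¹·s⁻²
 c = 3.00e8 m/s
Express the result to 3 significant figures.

ρ_P = c⁵/(ℏG²)
  = 2.43e42 / 4.67e-55
  = 5.20e96 kg/m³

5.20e96 kg/m³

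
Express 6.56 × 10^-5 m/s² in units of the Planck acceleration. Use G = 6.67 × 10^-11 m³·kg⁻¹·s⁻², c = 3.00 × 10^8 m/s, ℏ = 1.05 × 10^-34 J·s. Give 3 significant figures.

Planck acceleration: a_P = √(c⁷/(ℏG)) = 5.59 × 10^51 m/s².
6.56 × 10^-5 / 5.59 × 10^51 = 1.17 × 10^-56

1.17 × 10^-56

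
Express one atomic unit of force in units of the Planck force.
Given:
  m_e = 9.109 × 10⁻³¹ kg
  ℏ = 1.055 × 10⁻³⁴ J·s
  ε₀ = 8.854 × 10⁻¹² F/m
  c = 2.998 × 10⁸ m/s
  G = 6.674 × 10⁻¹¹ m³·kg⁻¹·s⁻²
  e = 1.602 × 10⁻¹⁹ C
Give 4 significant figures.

atomic unit of force: F_au = E_h/a₀ = m_e²e⁶/((4πε₀)³ℏ⁴) = 8.220 × 10⁻⁸ N
Planck force: F_P = c⁴/G = 1.210 × 10⁴⁴ N
ratio = 8.220 × 10⁻⁸ / 1.210 × 10⁴⁴ = 6.791 × 10⁻⁵²

6.791 × 10⁻⁵²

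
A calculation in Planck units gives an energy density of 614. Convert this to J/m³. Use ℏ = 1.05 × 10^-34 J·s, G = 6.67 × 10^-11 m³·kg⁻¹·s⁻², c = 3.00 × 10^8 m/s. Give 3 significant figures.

One Planck energy density: u_P = c⁷/(ℏG²) = 4.68 × 10^113 J/m³.
614 × 4.68 × 10^113 J/m³ = 2.87 × 10^116 J/m³

2.87 × 10^116 J/m³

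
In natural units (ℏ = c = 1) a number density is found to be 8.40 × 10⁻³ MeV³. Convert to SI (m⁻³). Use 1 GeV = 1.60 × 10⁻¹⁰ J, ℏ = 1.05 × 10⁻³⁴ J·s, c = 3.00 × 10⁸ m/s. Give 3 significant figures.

Number density is [L]⁻³ = [E]³/(ℏc)³.
1 GeV³ → 1/(ℏc)³ × (1 GeV in J)³ = 1.31 × 10⁴⁷ m⁻³.
Convert the energy scale: 8.40 × 10⁻³ MeV³ = 8.40 × 10⁻¹² GeV³.
Result: 8.40 × 10⁻¹² × 1.31 × 10⁴⁷ = 1.10 × 10³⁶ m⁻³.

1.10 × 10³⁶ m⁻³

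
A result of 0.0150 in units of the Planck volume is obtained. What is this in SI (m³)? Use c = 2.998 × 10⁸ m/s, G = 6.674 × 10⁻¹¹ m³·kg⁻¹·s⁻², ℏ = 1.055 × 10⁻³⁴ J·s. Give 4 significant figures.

One Planck volume: V_P = (ℏG/c³)^(3/2) = 4.224 × 10⁻¹⁰⁵ m³.
0.0150 × 4.224 × 10⁻¹⁰⁵ m³ = 6.336 × 10⁻¹⁰⁷ m³

6.336 × 10⁻¹⁰⁷ m³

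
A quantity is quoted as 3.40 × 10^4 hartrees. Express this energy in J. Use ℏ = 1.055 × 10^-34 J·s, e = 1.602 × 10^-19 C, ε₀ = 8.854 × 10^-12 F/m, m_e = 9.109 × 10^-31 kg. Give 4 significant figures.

One hartree: E_h = m_e e⁴/(4πε₀ℏ)² = 4.354 × 10^-18 J.
3.40 × 10^4 × 4.354 × 10^-18 J = 1.480 × 10^-13 J

1.480 × 10^-13 J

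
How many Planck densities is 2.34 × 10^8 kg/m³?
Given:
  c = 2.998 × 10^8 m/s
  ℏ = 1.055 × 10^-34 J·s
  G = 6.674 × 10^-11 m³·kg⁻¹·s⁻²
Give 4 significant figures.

Planck density: ρ_P = c⁵/(ℏG²) = 5.154 × 10^96 kg/m³.
2.34 × 10^8 / 5.154 × 10^96 = 4.540 × 10^-89

4.540 × 10^-89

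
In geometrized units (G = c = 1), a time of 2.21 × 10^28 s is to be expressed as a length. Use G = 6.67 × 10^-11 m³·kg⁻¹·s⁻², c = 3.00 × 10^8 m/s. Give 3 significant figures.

Time → length via c.
2.21 × 10^28 s × (c) = 6.63 × 10^36 m

6.63 × 10^36 m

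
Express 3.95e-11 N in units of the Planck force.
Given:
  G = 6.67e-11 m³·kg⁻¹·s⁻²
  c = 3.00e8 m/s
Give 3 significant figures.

3.25e-55

Planck force: F_P = c⁴/G = 1.21e44 N.
3.95e-11 / 1.21e44 = 3.25e-55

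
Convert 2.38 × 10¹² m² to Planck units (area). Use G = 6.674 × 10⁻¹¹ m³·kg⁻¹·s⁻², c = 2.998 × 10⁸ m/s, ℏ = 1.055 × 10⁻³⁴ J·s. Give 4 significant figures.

9.108 × 10⁸¹

Planck area: A_P = ℏG/c³ = 2.613 × 10⁻⁷⁰ m².
2.38 × 10¹² / 2.613 × 10⁻⁷⁰ = 9.108 × 10⁸¹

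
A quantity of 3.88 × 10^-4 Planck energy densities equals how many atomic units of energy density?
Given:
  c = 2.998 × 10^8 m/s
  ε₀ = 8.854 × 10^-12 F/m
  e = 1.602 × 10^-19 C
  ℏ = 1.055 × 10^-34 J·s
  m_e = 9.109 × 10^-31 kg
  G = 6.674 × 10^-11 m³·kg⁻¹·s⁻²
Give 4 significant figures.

Planck energy density: u_P = c⁷/(ℏG²) = 4.632 × 10^113 J/m³
atomic unit of energy density: u_au = E_h/a₀³ = m_e⁴e¹⁰/((4πε₀)⁵ℏ⁸) = 2.929 × 10^13 J/m³
3.88 × 10^-4 × 4.632 × 10^113 / 2.929 × 10^13 = 6.136 × 10^96

6.136 × 10^96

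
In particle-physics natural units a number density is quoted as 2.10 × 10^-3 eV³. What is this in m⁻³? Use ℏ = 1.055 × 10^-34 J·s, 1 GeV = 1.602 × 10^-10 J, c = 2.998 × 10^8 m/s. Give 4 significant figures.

Number density is [L]⁻³ = [E]³/(ℏc)³.
1 GeV³ → 1/(ℏc)³ × (1 GeV in J)³ = 1.299 × 10^47 m⁻³.
Convert the energy scale: 2.10 × 10^-3 eV³ = 2.10 × 10^-30 GeV³.
Result: 2.10 × 10^-30 × 1.299 × 10^47 = 2.729 × 10^17 m⁻³.

2.729 × 10^17 m⁻³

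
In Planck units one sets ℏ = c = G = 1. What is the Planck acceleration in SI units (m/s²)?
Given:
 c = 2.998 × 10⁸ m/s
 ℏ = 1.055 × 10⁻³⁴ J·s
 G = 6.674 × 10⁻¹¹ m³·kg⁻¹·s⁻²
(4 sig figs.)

a_P = √(c⁷/(ℏG))
  = √(3.092 × 10¹⁰³)
  = 5.560 × 10⁵¹ m/s²

5.560 × 10⁵¹ m/s²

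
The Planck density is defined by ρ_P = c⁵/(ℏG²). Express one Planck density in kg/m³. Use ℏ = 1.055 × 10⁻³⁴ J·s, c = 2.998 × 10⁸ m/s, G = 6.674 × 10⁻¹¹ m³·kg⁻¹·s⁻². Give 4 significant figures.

ρ_P = c⁵/(ℏG²)
  = 2.422 × 10⁴² / 4.699 × 10⁻⁵⁵
  = 5.154 × 10⁹⁶ kg/m³

5.154 × 10⁹⁶ kg/m³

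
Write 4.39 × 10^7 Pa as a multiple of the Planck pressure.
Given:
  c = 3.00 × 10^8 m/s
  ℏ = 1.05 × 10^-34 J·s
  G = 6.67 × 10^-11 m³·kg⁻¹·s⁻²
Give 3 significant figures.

Planck pressure: p_P = c⁷/(ℏG²) = 4.68 × 10^113 Pa.
4.39 × 10^7 / 4.68 × 10^113 = 9.38 × 10^-107

9.38 × 10^-107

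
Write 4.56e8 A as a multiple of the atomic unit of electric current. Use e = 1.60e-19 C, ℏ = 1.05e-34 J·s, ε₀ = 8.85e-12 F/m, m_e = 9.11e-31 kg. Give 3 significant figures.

atomic unit of electric current: I_au = e E_h/ℏ = m_e e⁵/((4πε₀)²ℏ³) = 6.67e-3 A.
4.56e8 / 6.67e-3 = 6.83e10

6.83e10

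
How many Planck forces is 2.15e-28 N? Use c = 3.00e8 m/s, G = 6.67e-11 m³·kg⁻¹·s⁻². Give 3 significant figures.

1.77e-72

Planck force: F_P = c⁴/G = 1.21e44 N.
2.15e-28 / 1.21e44 = 1.77e-72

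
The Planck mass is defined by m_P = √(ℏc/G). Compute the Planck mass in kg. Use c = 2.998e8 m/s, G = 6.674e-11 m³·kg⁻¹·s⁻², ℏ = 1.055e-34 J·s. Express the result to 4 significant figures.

m_P = √(ℏc/G)
  = √(4.739e-16)
  = 2.177e-8 kg

2.177e-8 kg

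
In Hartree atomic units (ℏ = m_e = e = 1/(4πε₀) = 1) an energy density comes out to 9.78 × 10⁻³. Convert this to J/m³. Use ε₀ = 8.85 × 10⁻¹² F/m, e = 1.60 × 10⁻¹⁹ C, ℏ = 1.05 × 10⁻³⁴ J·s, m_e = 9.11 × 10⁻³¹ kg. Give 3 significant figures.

One atomic unit of energy density: u_au = E_h/a₀³ = m_e⁴e¹⁰/((4πε₀)⁵ℏ⁸) = 3.01 × 10¹³ J/m³.
9.78 × 10⁻³ × 3.01 × 10¹³ J/m³ = 2.95 × 10¹¹ J/m³

2.95 × 10¹¹ J/m³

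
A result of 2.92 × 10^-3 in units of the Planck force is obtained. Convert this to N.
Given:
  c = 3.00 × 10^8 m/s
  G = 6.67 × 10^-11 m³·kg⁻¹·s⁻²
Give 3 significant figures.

3.55 × 10^41 N

One Planck force: F_P = c⁴/G = 1.21 × 10^44 N.
2.92 × 10^-3 × 1.21 × 10^44 N = 3.55 × 10^41 N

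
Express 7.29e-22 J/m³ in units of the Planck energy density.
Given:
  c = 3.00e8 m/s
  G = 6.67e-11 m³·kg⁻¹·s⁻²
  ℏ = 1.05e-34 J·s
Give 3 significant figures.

1.56e-135

Planck energy density: u_P = c⁷/(ℏG²) = 4.68e113 J/m³.
7.29e-22 / 4.68e113 = 1.56e-135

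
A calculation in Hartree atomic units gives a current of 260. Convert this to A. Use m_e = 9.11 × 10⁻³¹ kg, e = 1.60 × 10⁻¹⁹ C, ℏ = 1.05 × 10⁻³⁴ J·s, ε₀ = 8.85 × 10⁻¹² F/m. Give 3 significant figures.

1.73 A

One atomic unit of electric current: I_au = e E_h/ℏ = m_e e⁵/((4πε₀)²ℏ³) = 6.67 × 10⁻³ A.
260 × 6.67 × 10⁻³ A = 1.73 A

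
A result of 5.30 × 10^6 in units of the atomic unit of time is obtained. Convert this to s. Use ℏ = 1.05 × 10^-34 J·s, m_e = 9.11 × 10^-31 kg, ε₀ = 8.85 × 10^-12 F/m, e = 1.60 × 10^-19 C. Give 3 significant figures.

One atomic unit of time: τ_au = (4πε₀)²ℏ³/(m_e e⁴) = 2.40 × 10^-17 s.
5.30 × 10^6 × 2.40 × 10^-17 s = 1.27 × 10^-10 s

1.27 × 10^-10 s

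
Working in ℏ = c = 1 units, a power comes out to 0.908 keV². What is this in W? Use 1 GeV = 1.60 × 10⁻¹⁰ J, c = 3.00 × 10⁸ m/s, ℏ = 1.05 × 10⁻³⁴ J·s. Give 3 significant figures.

221 W

Power is [E]/[T] = [E]²/ℏ.
1 GeV² → 1/ℏ × (1 GeV in J)² = 2.44 × 10¹⁴ W.
Convert the energy scale: 0.908 keV² = 9.08 × 10⁻¹³ GeV².
Result: 9.08 × 10⁻¹³ × 2.44 × 10¹⁴ = 221 W.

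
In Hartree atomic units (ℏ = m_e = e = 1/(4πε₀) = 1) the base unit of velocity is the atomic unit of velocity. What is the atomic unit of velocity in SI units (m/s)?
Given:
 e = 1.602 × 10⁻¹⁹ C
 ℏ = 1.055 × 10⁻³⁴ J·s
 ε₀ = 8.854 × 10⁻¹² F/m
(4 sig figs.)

v_au = e²/(4πε₀ℏ)
  = 2.566 × 10⁻³⁸ / 1.174 × 10⁻⁴⁴
  = 2.186 × 10⁶ m/s

2.186 × 10⁶ m/s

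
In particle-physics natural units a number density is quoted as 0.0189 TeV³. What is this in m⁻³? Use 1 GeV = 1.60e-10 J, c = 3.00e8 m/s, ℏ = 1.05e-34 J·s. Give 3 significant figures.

2.48e54 m⁻³

Number density is [L]⁻³ = [E]³/(ℏc)³.
1 GeV³ → 1/(ℏc)³ × (1 GeV in J)³ = 1.31e47 m⁻³.
Convert the energy scale: 0.0189 TeV³ = 1.89e7 GeV³.
Result: 1.89e7 × 1.31e47 = 2.48e54 m⁻³.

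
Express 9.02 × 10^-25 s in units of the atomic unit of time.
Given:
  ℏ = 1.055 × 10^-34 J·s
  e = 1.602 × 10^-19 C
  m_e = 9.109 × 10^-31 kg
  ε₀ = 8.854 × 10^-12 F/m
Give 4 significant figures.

3.723 × 10^-8

atomic unit of time: τ_au = (4πε₀)²ℏ³/(m_e e⁴) = 2.423 × 10^-17 s.
9.02 × 10^-25 / 2.423 × 10^-17 = 3.723 × 10^-8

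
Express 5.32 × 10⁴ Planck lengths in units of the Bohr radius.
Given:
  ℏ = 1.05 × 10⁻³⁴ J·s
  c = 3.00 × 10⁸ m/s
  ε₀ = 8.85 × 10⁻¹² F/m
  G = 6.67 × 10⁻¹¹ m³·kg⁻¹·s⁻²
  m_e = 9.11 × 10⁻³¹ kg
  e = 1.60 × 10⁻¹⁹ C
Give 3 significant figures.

Planck length: ℓ_P = √(ℏG/c³) = 1.61 × 10⁻³⁵ m
Bohr radius: a₀ = 4πε₀ℏ²/(m_e e²) = 5.26 × 10⁻¹¹ m
5.32 × 10⁴ × 1.61 × 10⁻³⁵ / 5.26 × 10⁻¹¹ = 1.63 × 10⁻²⁰

1.63 × 10⁻²⁰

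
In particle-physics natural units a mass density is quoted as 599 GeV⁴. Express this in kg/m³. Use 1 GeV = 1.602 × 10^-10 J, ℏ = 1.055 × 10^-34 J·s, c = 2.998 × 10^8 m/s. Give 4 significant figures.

Mass density is [E]/(c²[L]³) = [E]⁴/(ℏ³c⁵).
1 GeV⁴ → 1/(ℏ³c⁵) × (1 GeV in J)⁴ = 2.316 × 10^20 kg/m³.
Result: 599 × 2.316 × 10^20 = 1.387 × 10^23 kg/m³.

1.387 × 10^23 kg/m³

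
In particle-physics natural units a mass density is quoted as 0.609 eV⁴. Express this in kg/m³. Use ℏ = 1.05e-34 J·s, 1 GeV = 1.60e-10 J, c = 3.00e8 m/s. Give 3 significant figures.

Mass density is [E]/(c²[L]³) = [E]⁴/(ℏ³c⁵).
1 GeV⁴ → 1/(ℏ³c⁵) × (1 GeV in J)⁴ = 2.33e20 kg/m³.
Convert the energy scale: 0.609 eV⁴ = 6.09e-37 GeV⁴.
Result: 6.09e-37 × 2.33e20 = 1.42e-16 kg/m³.

1.42e-16 kg/m³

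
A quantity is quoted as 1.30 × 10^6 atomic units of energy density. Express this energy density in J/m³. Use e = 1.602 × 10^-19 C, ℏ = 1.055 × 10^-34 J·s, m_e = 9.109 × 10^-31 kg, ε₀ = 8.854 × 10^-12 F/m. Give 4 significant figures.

One atomic unit of energy density: u_au = E_h/a₀³ = m_e⁴e¹⁰/((4πε₀)⁵ℏ⁸) = 2.929 × 10^13 J/m³.
1.30 × 10^6 × 2.929 × 10^13 J/m³ = 3.808 × 10^19 J/m³

3.808 × 10^19 J/m³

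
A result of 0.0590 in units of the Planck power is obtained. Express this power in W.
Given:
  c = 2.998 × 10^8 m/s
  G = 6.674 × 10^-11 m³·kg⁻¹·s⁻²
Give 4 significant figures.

One Planck power: P_P = c⁵/G = 3.629 × 10^52 W.
0.0590 × 3.629 × 10^52 W = 2.141 × 10^51 W

2.141 × 10^51 W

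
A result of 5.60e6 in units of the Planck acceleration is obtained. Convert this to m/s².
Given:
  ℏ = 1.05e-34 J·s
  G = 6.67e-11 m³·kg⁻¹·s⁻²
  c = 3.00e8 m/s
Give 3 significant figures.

3.13e58 m/s²

One Planck acceleration: a_P = √(c⁷/(ℏG)) = 5.59e51 m/s².
5.60e6 × 5.59e51 m/s² = 3.13e58 m/s²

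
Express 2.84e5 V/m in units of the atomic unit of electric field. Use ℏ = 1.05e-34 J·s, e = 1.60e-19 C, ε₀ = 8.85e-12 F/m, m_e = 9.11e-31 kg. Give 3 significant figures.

atomic unit of electric field: E_au = E_h/(e a₀) = m_e²e⁵/((4πε₀)³ℏ⁴) = 5.20e11 V/m.
2.84e5 / 5.20e11 = 5.46e-7

5.46e-7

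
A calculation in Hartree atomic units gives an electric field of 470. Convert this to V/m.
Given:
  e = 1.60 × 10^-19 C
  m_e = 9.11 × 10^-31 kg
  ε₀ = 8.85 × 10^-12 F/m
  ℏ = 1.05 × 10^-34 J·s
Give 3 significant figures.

2.45 × 10^14 V/m

One atomic unit of electric field: E_au = E_h/(e a₀) = m_e²e⁵/((4πε₀)³ℏ⁴) = 5.20 × 10^11 V/m.
470 × 5.20 × 10^11 V/m = 2.45 × 10^14 V/m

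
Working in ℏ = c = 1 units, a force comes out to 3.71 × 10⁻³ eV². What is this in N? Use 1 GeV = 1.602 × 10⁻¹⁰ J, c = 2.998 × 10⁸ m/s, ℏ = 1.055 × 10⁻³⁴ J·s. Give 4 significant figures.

Force is [E]/[L] = [E]²/(ℏc); restore (ℏc)⁻¹.
1 GeV² → 1/(ℏc) × (1 GeV in J)² = 8.114 × 10⁵ N.
Convert the energy scale: 3.71 × 10⁻³ eV² = 3.71 × 10⁻²¹ GeV².
Result: 3.71 × 10⁻²¹ × 8.114 × 10⁵ = 3.010 × 10⁻¹⁵ N.

3.010 × 10⁻¹⁵ N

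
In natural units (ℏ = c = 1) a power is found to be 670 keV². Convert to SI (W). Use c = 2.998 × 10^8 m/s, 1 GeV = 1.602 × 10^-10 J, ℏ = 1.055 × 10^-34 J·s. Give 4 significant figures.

Power is [E]/[T] = [E]²/ℏ.
1 GeV² → 1/ℏ × (1 GeV in J)² = 2.433 × 10^14 W.
Convert the energy scale: 670 keV² = 6.70 × 10^-10 GeV².
Result: 6.70 × 10^-10 × 2.433 × 10^14 = 1.630 × 10^5 W.

1.630 × 10^5 W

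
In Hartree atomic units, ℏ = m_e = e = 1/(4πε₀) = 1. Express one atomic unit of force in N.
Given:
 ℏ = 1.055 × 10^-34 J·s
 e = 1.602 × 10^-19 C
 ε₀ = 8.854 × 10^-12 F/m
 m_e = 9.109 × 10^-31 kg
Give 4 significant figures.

8.220 × 10^-8 N

Dimensional analysis gives F_au = E_h/a₀ = m_e²e⁶/((4πε₀)³ℏ⁴).
E_h = 4.354 × 10^-18 J
a₀ = 5.297 × 10^-11 m
E_h/a₀ = 8.220 × 10^-8 N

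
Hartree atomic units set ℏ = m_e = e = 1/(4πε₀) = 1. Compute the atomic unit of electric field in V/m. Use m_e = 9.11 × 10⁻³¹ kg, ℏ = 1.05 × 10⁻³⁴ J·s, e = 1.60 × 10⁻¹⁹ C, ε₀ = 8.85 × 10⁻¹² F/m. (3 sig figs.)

5.20 × 10¹¹ V/m

The unique combination of the constants set to 1 with dimensions of electric field is E_au = E_h/(e a₀) = m_e²e⁵/((4πε₀)³ℏ⁴).
E_h = 4.38 × 10⁻¹⁸ J
a₀ = 5.26 × 10⁻¹¹ m
E_h/(e·a₀) = 5.20 × 10¹¹ V/m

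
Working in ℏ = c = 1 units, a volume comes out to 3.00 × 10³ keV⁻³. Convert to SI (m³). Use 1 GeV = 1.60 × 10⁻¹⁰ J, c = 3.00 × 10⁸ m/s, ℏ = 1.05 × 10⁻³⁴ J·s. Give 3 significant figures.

2.29 × 10⁻²⁶ m³

Volume is [L]³ = [E]⁻³·(ℏc)³.
1 GeV⁻³ → (ℏc)³ × (1 GeV in J)⁻³ = 7.63 × 10⁻⁴⁸ m³.
Convert the energy scale: 3.00 × 10³ keV⁻³ = 3.00 × 10²¹ GeV⁻³.
Result: 3.00 × 10²¹ × 7.63 × 10⁻⁴⁸ = 2.29 × 10⁻²⁶ m³.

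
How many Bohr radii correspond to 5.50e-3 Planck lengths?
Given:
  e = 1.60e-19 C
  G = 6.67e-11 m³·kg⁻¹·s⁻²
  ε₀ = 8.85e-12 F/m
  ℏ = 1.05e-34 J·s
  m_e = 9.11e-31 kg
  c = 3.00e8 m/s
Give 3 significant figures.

Planck length: ℓ_P = √(ℏG/c³) = 1.61e-35 m
Bohr radius: a₀ = 4πε₀ℏ²/(m_e e²) = 5.26e-11 m
5.50e-3 × 1.61e-35 / 5.26e-11 = 1.68e-27

1.68e-27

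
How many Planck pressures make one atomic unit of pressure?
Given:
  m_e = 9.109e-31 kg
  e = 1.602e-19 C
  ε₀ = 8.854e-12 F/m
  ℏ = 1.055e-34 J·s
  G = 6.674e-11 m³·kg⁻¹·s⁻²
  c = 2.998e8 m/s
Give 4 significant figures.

atomic unit of pressure: P_au = E_h/a₀³ = m_e⁴e¹⁰/((4πε₀)⁵ℏ⁸) = 2.929e13 Pa
Planck pressure: p_P = c⁷/(ℏG²) = 4.632e113 Pa
ratio = 2.929e13 / 4.632e113 = 6.323e-101

6.323e-101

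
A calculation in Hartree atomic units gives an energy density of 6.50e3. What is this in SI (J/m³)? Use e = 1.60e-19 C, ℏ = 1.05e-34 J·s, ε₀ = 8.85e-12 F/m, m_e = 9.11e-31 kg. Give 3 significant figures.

1.96e17 J/m³

One atomic unit of energy density: u_au = E_h/a₀³ = m_e⁴e¹⁰/((4πε₀)⁵ℏ⁸) = 3.01e13 J/m³.
6.50e3 × 3.01e13 J/m³ = 1.96e17 J/m³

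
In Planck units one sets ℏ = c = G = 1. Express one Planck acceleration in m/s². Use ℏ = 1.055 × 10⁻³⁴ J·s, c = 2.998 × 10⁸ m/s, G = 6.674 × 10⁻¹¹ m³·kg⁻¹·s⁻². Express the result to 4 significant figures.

5.560 × 10⁵¹ m/s²

a_P = √(c⁷/(ℏG))
  = √(3.092 × 10¹⁰³)
  = 5.560 × 10⁵¹ m/s²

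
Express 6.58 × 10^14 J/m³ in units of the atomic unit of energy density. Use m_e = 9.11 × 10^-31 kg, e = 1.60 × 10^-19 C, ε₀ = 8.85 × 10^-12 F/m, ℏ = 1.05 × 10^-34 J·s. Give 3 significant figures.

atomic unit of energy density: u_au = E_h/a₀³ = m_e⁴e¹⁰/((4πε₀)⁵ℏ⁸) = 3.01 × 10^13 J/m³.
6.58 × 10^14 / 3.01 × 10^13 = 21.8

21.8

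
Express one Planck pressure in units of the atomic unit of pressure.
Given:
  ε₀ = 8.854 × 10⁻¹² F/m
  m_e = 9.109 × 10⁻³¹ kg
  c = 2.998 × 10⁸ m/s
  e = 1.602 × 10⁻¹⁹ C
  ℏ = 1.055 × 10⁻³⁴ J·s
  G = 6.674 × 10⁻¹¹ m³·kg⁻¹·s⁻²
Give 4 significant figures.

1.581 × 10¹⁰⁰

Planck pressure: p_P = c⁷/(ℏG²) = 4.632 × 10¹¹³ Pa
atomic unit of pressure: P_au = E_h/a₀³ = m_e⁴e¹⁰/((4πε₀)⁵ℏ⁸) = 2.929 × 10¹³ Pa
ratio = 4.632 × 10¹¹³ / 2.929 × 10¹³ = 1.581 × 10¹⁰⁰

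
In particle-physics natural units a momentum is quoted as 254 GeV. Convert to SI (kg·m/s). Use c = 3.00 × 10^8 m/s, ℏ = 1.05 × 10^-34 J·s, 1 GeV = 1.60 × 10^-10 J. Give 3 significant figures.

1.35 × 10^-16 kg·m/s

Momentum is [E]/c; divide by c.
1 GeV → 1/c × (1 GeV in J) = 5.33 × 10^-19 kg·m/s.
Result: 254 × 5.33 × 10^-19 = 1.35 × 10^-16 kg·m/s.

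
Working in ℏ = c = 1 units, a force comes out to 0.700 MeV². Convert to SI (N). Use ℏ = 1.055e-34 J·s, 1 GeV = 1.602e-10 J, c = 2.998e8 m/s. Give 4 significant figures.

0.5680 N

Force is [E]/[L] = [E]²/(ℏc); restore (ℏc)⁻¹.
1 GeV² → 1/(ℏc) × (1 GeV in J)² = 8.114e5 N.
Convert the energy scale: 0.700 MeV² = 7.00e-7 GeV².
Result: 7.00e-7 × 8.114e5 = 0.5680 N.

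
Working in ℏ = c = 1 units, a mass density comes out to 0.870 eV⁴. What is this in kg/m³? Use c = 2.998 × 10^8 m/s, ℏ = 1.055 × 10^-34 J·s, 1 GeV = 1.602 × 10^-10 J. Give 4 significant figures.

Mass density is [E]/(c²[L]³) = [E]⁴/(ℏ³c⁵).
1 GeV⁴ → 1/(ℏ³c⁵) × (1 GeV in J)⁴ = 2.316 × 10^20 kg/m³.
Convert the energy scale: 0.870 eV⁴ = 8.70 × 10^-37 GeV⁴.
Result: 8.70 × 10^-37 × 2.316 × 10^20 = 2.015 × 10^-16 kg/m³.

2.015 × 10^-16 kg/m³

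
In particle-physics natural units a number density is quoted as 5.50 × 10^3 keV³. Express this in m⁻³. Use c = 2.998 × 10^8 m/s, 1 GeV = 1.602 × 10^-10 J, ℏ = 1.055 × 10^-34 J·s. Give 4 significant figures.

Number density is [L]⁻³ = [E]³/(ℏc)³.
1 GeV³ → 1/(ℏc)³ × (1 GeV in J)³ = 1.299 × 10^47 m⁻³.
Convert the energy scale: 5.50 × 10^3 keV³ = 5.50 × 10^-15 GeV³.
Result: 5.50 × 10^-15 × 1.299 × 10^47 = 7.147 × 10^32 m⁻³.

7.147 × 10^32 m⁻³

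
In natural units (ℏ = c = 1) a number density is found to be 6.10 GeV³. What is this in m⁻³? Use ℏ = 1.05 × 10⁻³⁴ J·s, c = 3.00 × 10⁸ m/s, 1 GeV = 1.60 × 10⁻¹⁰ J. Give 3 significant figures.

Number density is [L]⁻³ = [E]³/(ℏc)³.
1 GeV³ → 1/(ℏc)³ × (1 GeV in J)³ = 1.31 × 10⁴⁷ m⁻³.
Result: 6.10 × 1.31 × 10⁴⁷ = 7.99 × 10⁴⁷ m⁻³.

7.99 × 10⁴⁷ m⁻³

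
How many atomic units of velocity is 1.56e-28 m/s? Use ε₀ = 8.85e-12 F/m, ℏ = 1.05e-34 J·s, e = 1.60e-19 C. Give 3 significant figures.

7.12e-35

atomic unit of velocity: v_au = e²/(4πε₀ℏ) = 2.19e6 m/s.
1.56e-28 / 2.19e6 = 7.12e-35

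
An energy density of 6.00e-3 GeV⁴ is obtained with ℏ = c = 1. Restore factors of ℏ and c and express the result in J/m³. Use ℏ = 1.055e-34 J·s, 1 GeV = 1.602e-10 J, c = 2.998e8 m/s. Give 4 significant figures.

[E]/[L]³ = [E]⁴/(ℏc)³; restore (ℏc)⁻³.
1 GeV⁴ → 1/(ℏc)³ × (1 GeV in J)⁴ = 2.082e37 J/m³.
Result: 6.00e-3 × 2.082e37 = 1.249e35 J/m³.

1.249e35 J/m³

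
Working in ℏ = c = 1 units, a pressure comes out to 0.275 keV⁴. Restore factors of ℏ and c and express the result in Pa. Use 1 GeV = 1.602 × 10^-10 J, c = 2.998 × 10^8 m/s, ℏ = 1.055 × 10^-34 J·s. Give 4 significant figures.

Pressure is [E]/[L]³ = [E]⁴/(ℏc)³.
1 GeV⁴ → 1/(ℏc)³ × (1 GeV in J)⁴ = 2.082 × 10^37 Pa.
Convert the energy scale: 0.275 keV⁴ = 2.75 × 10^-25 GeV⁴.
Result: 2.75 × 10^-25 × 2.082 × 10^37 = 5.724 × 10^12 Pa.

5.724 × 10^12 Pa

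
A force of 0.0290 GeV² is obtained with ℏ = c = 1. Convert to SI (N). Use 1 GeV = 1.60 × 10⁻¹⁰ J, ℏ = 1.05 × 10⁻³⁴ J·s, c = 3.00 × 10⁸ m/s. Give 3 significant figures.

Force is [E]/[L] = [E]²/(ℏc); restore (ℏc)⁻¹.
1 GeV² → 1/(ℏc) × (1 GeV in J)² = 8.13 × 10⁵ N.
Result: 0.0290 × 8.13 × 10⁵ = 2.36 × 10⁴ N.

2.36 × 10⁴ N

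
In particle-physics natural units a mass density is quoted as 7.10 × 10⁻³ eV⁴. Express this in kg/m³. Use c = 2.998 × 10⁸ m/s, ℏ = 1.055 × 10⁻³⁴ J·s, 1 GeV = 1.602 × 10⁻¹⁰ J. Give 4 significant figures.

Mass density is [E]/(c²[L]³) = [E]⁴/(ℏ³c⁵).
1 GeV⁴ → 1/(ℏ³c⁵) × (1 GeV in J)⁴ = 2.316 × 10²⁰ kg/m³.
Convert the energy scale: 7.10 × 10⁻³ eV⁴ = 7.10 × 10⁻³⁹ GeV⁴.
Result: 7.10 × 10⁻³⁹ × 2.316 × 10²⁰ = 1.644 × 10⁻¹⁸ kg/m³.

1.644 × 10⁻¹⁸ kg/m³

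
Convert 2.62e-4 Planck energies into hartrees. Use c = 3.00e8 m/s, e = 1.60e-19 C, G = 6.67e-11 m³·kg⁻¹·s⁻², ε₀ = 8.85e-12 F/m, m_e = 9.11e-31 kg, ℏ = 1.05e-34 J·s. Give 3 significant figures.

Planck energy: E_P = √(ℏc⁵/G) = 1.96e9 J
hartree: E_h = m_e e⁴/(4πε₀ℏ)² = 4.38e-18 J
2.62e-4 × 1.96e9 / 4.38e-18 = 1.17e23

1.17e23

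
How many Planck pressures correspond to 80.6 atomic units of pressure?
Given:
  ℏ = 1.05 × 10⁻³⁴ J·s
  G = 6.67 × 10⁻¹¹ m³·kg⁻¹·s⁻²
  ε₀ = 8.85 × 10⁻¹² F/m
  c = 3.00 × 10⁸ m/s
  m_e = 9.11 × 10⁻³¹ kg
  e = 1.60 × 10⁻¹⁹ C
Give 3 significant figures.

5.19 × 10⁻⁹⁹

atomic unit of pressure: P_au = E_h/a₀³ = m_e⁴e¹⁰/((4πε₀)⁵ℏ⁸) = 3.01 × 10¹³ Pa
Planck pressure: p_P = c⁷/(ℏG²) = 4.68 × 10¹¹³ Pa
80.6 × 3.01 × 10¹³ / 4.68 × 10¹¹³ = 5.19 × 10⁻⁹⁹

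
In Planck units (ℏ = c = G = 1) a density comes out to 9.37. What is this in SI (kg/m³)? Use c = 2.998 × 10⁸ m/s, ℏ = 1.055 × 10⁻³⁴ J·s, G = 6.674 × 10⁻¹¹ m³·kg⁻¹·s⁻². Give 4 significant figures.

4.829 × 10⁹⁷ kg/m³

One Planck density: ρ_P = c⁵/(ℏG²) = 5.154 × 10⁹⁶ kg/m³.
9.37 × 5.154 × 10⁹⁶ kg/m³ = 4.829 × 10⁹⁷ kg/m³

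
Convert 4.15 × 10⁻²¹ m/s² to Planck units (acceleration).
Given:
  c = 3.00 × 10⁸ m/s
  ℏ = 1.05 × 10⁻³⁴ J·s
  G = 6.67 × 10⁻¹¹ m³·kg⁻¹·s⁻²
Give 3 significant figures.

7.43 × 10⁻⁷³

Planck acceleration: a_P = √(c⁷/(ℏG)) = 5.59 × 10⁵¹ m/s².
4.15 × 10⁻²¹ / 5.59 × 10⁵¹ = 7.43 × 10⁻⁷³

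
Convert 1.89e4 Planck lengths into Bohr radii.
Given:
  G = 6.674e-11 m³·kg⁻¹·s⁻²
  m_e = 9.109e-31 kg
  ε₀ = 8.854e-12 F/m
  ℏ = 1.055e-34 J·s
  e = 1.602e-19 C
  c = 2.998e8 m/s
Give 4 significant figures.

5.767e-21

Planck length: ℓ_P = √(ℏG/c³) = 1.616e-35 m
Bohr radius: a₀ = 4πε₀ℏ²/(m_e e²) = 5.297e-11 m
1.89e4 × 1.616e-35 / 5.297e-11 = 5.767e-21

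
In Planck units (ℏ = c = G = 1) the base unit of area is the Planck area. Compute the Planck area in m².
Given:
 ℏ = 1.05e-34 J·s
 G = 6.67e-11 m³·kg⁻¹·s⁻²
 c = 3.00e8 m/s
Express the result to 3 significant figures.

2.59e-70 m²

A_P = ℏG/c³
  = 7.00e-45 / 2.70e25
  = 2.59e-70 m²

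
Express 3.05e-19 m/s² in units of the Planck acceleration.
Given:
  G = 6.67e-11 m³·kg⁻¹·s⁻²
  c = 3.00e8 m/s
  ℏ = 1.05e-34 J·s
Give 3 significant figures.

5.46e-71

Planck acceleration: a_P = √(c⁷/(ℏG)) = 5.59e51 m/s².
3.05e-19 / 5.59e51 = 5.46e-71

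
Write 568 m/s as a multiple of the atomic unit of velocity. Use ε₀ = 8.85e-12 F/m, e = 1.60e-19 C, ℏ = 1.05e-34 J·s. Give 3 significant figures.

2.59e-4

atomic unit of velocity: v_au = e²/(4πε₀ℏ) = 2.19e6 m/s.
568 / 2.19e6 = 2.59e-4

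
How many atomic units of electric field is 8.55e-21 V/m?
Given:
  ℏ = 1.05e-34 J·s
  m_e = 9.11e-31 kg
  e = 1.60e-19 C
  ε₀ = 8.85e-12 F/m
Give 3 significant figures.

atomic unit of electric field: E_au = E_h/(e a₀) = m_e²e⁵/((4πε₀)³ℏ⁴) = 5.20e11 V/m.
8.55e-21 / 5.20e11 = 1.64e-32

1.64e-32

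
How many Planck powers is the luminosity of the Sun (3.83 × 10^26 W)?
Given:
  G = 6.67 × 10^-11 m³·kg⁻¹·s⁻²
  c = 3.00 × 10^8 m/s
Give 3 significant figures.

1.05 × 10^-26

Planck power: P_P = c⁵/G = 3.64 × 10^52 W.
3.83 × 10^26 / 3.64 × 10^52 = 1.05 × 10^-26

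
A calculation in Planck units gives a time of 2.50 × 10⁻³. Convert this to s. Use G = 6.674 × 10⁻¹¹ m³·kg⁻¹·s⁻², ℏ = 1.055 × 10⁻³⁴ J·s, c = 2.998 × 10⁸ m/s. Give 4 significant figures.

1.348 × 10⁻⁴⁶ s

One Planck time: t_P = √(ℏG/c⁵) = 5.392 × 10⁻⁴⁴ s.
2.50 × 10⁻³ × 5.392 × 10⁻⁴⁴ s = 1.348 × 10⁻⁴⁶ s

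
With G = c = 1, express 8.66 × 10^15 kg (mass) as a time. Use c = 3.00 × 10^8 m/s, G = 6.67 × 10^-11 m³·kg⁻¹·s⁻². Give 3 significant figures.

Mass → time via G/c³.
8.66 × 10^15 kg × (G/c³) = 2.14 × 10^-20 s

2.14 × 10^-20 s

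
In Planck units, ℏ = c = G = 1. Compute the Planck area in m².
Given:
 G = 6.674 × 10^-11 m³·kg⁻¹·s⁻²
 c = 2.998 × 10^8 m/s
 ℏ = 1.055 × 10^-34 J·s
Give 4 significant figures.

The unique combination of the constants set to 1 with dimensions of area is A_P = ℏG/c³.
  = 7.041 × 10^-45 / 2.695 × 10^25
  = 2.613 × 10^-70 m²

2.613 × 10^-70 m²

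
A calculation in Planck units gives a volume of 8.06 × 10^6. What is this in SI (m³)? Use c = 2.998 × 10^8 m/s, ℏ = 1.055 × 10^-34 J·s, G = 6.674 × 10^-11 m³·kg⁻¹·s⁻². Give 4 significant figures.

One Planck volume: V_P = (ℏG/c³)^(3/2) = 4.224 × 10^-105 m³.
8.06 × 10^6 × 4.224 × 10^-105 m³ = 3.404 × 10^-98 m³

3.404 × 10^-98 m³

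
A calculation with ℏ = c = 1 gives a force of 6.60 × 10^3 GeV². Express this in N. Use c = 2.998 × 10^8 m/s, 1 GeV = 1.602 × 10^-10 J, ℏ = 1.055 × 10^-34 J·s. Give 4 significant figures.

Force is [E]/[L] = [E]²/(ℏc); restore (ℏc)⁻¹.
1 GeV² → 1/(ℏc) × (1 GeV in J)² = 8.114 × 10^5 N.
Result: 6.60 × 10^3 × 8.114 × 10^5 = 5.355 × 10^9 N.

5.355 × 10^9 N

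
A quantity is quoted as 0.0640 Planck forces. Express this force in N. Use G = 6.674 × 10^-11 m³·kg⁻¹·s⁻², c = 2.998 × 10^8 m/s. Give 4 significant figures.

7.747 × 10^42 N

One Planck force: F_P = c⁴/G = 1.210 × 10^44 N.
0.0640 × 1.210 × 10^44 N = 7.747 × 10^42 N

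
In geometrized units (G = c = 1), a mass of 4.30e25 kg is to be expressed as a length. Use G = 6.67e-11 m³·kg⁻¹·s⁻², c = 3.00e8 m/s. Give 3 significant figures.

In G = c = 1 units mass has dimensions of length; the conversion factor is G/c².
4.30e25 kg × (G/c²) = 0.0319 m

0.0319 m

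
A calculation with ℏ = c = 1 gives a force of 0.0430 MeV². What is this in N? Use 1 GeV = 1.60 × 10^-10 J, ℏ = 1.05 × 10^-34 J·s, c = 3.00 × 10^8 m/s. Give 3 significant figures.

Force is [E]/[L] = [E]²/(ℏc); restore (ℏc)⁻¹.
1 GeV² → 1/(ℏc) × (1 GeV in J)² = 8.13 × 10^5 N.
Convert the energy scale: 0.0430 MeV² = 4.30 × 10^-8 GeV².
Result: 4.30 × 10^-8 × 8.13 × 10^5 = 0.0349 N.

0.0349 N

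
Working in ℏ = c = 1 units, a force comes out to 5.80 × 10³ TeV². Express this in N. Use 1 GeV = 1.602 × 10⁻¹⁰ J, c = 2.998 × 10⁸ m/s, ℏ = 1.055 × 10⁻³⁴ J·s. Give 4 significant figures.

4.706 × 10¹⁵ N

Force is [E]/[L] = [E]²/(ℏc); restore (ℏc)⁻¹.
1 GeV² → 1/(ℏc) × (1 GeV in J)² = 8.114 × 10⁵ N.
Convert the energy scale: 5.80 × 10³ TeV² = 5.80 × 10⁹ GeV².
Result: 5.80 × 10⁹ × 8.114 × 10⁵ = 4.706 × 10¹⁵ N.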